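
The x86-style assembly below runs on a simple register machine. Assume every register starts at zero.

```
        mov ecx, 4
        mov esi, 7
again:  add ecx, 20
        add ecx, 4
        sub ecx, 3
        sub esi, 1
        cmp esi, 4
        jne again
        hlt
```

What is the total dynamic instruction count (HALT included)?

21

ecx=4
esi=7
ecx=4+20=24
ecx=24+4=28
ecx=28-3=25
esi=7-1=6
cmp esi, 4  (cmp 6,4)
jne again: taken
ecx=25+20=45
ecx=45+4=49
ecx=49-3=46
esi=6-1=5
cmp esi, 4  (cmp 5,4)
jne again: taken
ecx=46+20=66
ecx=66+4=70
ecx=70-3=67
esi=5-1=4
cmp esi, 4  (cmp 4,4)
jne again: not taken
halt.
Total executed instructions: 21.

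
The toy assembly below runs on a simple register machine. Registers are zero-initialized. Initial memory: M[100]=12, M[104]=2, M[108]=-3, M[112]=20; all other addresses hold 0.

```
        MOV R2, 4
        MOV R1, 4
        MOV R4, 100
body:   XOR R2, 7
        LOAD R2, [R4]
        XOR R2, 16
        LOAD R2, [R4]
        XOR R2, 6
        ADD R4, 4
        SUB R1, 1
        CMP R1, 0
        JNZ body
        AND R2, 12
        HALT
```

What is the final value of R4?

116

MOV R2, 4 → R2=4
MOV R1, 4 → R1=4
MOV R4, 100 → R4=100
XOR R2, 7 → R2=4^7=3
LOAD R2, [R4] → R2=M[100]=12
XOR R2, 16 → R2=12^16=28
LOAD R2, [R4] → R2=M[100]=12
XOR R2, 6 → R2=12^6=10
ADD R4, 4 → R4=100+4=104
SUB R1, 1 → R1=4-1=3
CMP R1, 0  (cmp 3,0)
JNZ body: taken
XOR R2, 7 → R2=10^7=13
LOAD R2, [R4] → R2=M[104]=2
XOR R2, 16 → R2=2^16=18
LOAD R2, [R4] → R2=M[104]=2
XOR R2, 6 → R2=2^6=4
ADD R4, 4 → R4=104+4=108
SUB R1, 1 → R1=3-1=2
CMP R1, 0  (cmp 2,0)
JNZ body: taken
XOR R2, 7 → R2=4^7=3
LOAD R2, [R4] → R2=M[108]=-3
XOR R2, 16 → R2=(-3)^16=-19
LOAD R2, [R4] → R2=M[108]=-3
XOR R2, 6 → R2=(-3)^6=-5
ADD R4, 4 → R4=108+4=112
SUB R1, 1 → R1=2-1=1
CMP R1, 0  (cmp 1,0)
JNZ body: taken
XOR R2, 7 → R2=(-5)^7=-4
LOAD R2, [R4] → R2=M[112]=20
XOR R2, 16 → R2=20^16=4
LOAD R2, [R4] → R2=M[112]=20
XOR R2, 6 → R2=20^6=18
ADD R4, 4 → R4=112+4=116
SUB R1, 1 → R1=1-1=0
CMP R1, 0  (cmp 0,0)
JNZ body: not taken
AND R2, 12 → R2=18&12=0
halt.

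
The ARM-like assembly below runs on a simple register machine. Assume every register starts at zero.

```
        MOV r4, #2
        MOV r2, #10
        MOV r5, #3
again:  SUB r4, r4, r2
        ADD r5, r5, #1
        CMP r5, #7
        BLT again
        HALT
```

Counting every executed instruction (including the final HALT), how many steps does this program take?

MOV r4, #2 → r4=2
MOV r2, #10 → r2=10
MOV r5, #3 → r5=3
SUB r4, r4, r2 → r4=2-10=-8
ADD r5, r5, #1 → r5=3+1=4
CMP r5, #7  (cmp 4,7)
BLT again: taken
SUB r4, r4, r2 → r4=(-8)-10=-18
ADD r5, r5, #1 → r5=4+1=5
CMP r5, #7  (cmp 5,7)
BLT again: taken
SUB r4, r4, r2 → r4=(-18)-10=-28
ADD r5, r5, #1 → r5=5+1=6
CMP r5, #7  (cmp 6,7)
BLT again: taken
SUB r4, r4, r2 → r4=(-28)-10=-38
ADD r5, r5, #1 → r5=6+1=7
CMP r5, #7  (cmp 7,7)
BLT again: not taken
halt.
Total executed instructions: 20.

20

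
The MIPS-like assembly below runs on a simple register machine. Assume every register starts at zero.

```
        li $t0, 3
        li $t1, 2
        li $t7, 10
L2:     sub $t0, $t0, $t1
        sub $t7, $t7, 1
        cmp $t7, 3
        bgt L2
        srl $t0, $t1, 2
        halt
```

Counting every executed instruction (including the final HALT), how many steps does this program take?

after li $t0, 3: $t0=3
after li $t1, 2: $t1=2
after li $t7, 10: $t7=10
after sub $t0, $t0, $t1: $t0=3-2=1
after sub $t7, $t7, 1: $t7=10-1=9
cmp $t7, 3  (cmp 9,3)
bgt L2: taken
after sub $t0, $t0, $t1: $t0=1-2=-1
after sub $t7, $t7, 1: $t7=9-1=8
cmp $t7, 3  (cmp 8,3)
bgt L2: taken
after sub $t0, $t0, $t1: $t0=(-1)-2=-3
after sub $t7, $t7, 1: $t7=8-1=7
cmp $t7, 3  (cmp 7,3)
bgt L2: taken
after sub $t0, $t0, $t1: $t0=(-3)-2=-5
after sub $t7, $t7, 1: $t7=7-1=6
cmp $t7, 3  (cmp 6,3)
bgt L2: taken
after sub $t0, $t0, $t1: $t0=(-5)-2=-7
after sub $t7, $t7, 1: $t7=6-1=5
cmp $t7, 3  (cmp 5,3)
bgt L2: taken
after sub $t0, $t0, $t1: $t0=(-7)-2=-9
after sub $t7, $t7, 1: $t7=5-1=4
cmp $t7, 3  (cmp 4,3)
bgt L2: taken
after sub $t0, $t0, $t1: $t0=(-9)-2=-11
after sub $t7, $t7, 1: $t7=4-1=3
cmp $t7, 3  (cmp 3,3)
bgt L2: not taken
after srl $t0, $t1, 2: $t0=2>>2=0
halt.
Total executed instructions: 33.

33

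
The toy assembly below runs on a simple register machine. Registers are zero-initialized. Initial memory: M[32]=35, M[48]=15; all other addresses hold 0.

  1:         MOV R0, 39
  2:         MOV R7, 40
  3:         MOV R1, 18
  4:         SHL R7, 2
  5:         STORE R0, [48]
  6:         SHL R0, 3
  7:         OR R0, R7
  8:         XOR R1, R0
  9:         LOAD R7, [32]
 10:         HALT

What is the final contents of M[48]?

39

after MOV R0, 39: R0=39
after MOV R7, 40: R7=40
after MOV R1, 18: R1=18
after SHL R7, 2: R7=40<<2=160
STORE R0, [48] → M[48]=39
after SHL R0, 3: R0=39<<3=312
after OR R0, R7: R0=312|160=440
after XOR R1, R0: R1=18^440=426
after LOAD R7, [32]: R7=M[32]=35
halt.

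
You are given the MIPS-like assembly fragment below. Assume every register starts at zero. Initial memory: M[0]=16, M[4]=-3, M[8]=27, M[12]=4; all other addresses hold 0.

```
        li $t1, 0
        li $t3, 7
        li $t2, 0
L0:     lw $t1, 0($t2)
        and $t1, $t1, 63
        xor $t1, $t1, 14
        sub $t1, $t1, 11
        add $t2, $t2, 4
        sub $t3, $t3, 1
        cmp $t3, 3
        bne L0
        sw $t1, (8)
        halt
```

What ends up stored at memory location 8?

-1

li $t1, 0 → $t1=0
li $t3, 7 → $t3=7
li $t2, 0 → $t2=0
lw $t1, 0($t2) → $t1=M[0]=16
and $t1, $t1, 63 → $t1=16&63=16
xor $t1, $t1, 14 → $t1=16^14=30
sub $t1, $t1, 11 → $t1=30-11=19
add $t2, $t2, 4 → $t2=0+4=4
sub $t3, $t3, 1 → $t3=7-1=6
cmp $t3, 3  (cmp 6,3)
bne L0: taken
lw $t1, 0($t2) → $t1=M[4]=-3
and $t1, $t1, 63 → $t1=(-3)&63=61
xor $t1, $t1, 14 → $t1=61^14=51
sub $t1, $t1, 11 → $t1=51-11=40
add $t2, $t2, 4 → $t2=4+4=8
sub $t3, $t3, 1 → $t3=6-1=5
cmp $t3, 3  (cmp 5,3)
bne L0: taken
lw $t1, 0($t2) → $t1=M[8]=27
and $t1, $t1, 63 → $t1=27&63=27
xor $t1, $t1, 14 → $t1=27^14=21
sub $t1, $t1, 11 → $t1=21-11=10
add $t2, $t2, 4 → $t2=8+4=12
sub $t3, $t3, 1 → $t3=5-1=4
cmp $t3, 3  (cmp 4,3)
bne L0: taken
lw $t1, 0($t2) → $t1=M[12]=4
and $t1, $t1, 63 → $t1=4&63=4
xor $t1, $t1, 14 → $t1=4^14=10
sub $t1, $t1, 11 → $t1=10-11=-1
add $t2, $t2, 4 → $t2=12+4=16
sub $t3, $t3, 1 → $t3=4-1=3
cmp $t3, 3  (cmp 3,3)
bne L0: not taken
sw $t1, (8) → M[8]=-1
halt.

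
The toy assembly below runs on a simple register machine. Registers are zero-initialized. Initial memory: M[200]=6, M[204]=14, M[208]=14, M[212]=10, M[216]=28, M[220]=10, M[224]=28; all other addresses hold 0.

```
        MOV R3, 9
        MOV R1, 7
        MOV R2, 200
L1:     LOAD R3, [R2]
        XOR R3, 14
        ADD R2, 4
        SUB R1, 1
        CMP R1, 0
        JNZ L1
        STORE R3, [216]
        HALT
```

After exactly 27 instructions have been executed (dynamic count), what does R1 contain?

3

MOV R3, 9 → R3=9
MOV R1, 7 → R1=7
MOV R2, 200 → R2=200
LOAD R3, [R2] → R3=M[200]=6
XOR R3, 14 → R3=6^14=8
ADD R2, 4 → R2=200+4=204
SUB R1, 1 → R1=7-1=6
CMP R1, 0  (cmp 6,0)
JNZ L1: taken
LOAD R3, [R2] → R3=M[204]=14
XOR R3, 14 → R3=14^14=0
ADD R2, 4 → R2=204+4=208
SUB R1, 1 → R1=6-1=5
CMP R1, 0  (cmp 5,0)
JNZ L1: taken
LOAD R3, [R2] → R3=M[208]=14
XOR R3, 14 → R3=14^14=0
ADD R2, 4 → R2=208+4=212
SUB R1, 1 → R1=5-1=4
CMP R1, 0  (cmp 4,0)
JNZ L1: taken
LOAD R3, [R2] → R3=M[212]=10
XOR R3, 14 → R3=10^14=4
ADD R2, 4 → R2=212+4=216
SUB R1, 1 → R1=4-1=3
CMP R1, 0  (cmp 3,0)
JNZ L1: taken
After step 27: R1 = 3.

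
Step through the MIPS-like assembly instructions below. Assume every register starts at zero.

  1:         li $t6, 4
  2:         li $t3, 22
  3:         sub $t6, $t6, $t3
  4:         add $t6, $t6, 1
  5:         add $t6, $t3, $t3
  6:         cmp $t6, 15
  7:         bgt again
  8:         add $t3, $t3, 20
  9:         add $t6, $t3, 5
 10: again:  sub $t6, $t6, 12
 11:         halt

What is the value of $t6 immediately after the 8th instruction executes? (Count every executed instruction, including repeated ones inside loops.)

32

after li $t6, 4: $t6=4
after li $t3, 22: $t3=22
after sub $t6, $t6, $t3: $t6=4-22=-18
after add $t6, $t6, 1: $t6=(-18)+1=-17
after add $t6, $t3, $t3: $t6=22+22=44
cmp $t6, 15  (cmp 44,15)
bgt again: taken
after sub $t6, $t6, 12: $t6=44-12=32
After step 8: $t6 = 32.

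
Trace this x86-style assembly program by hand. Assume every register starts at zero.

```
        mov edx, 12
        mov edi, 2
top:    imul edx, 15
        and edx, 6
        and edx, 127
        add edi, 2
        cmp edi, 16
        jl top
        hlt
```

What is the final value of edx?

mov edx, 12 → edx=12
mov edi, 2 → edi=2
imul edx, 15 → edx=12*15=180
and edx, 6 → edx=180&6=4
and edx, 127 → edx=4&127=4
add edi, 2 → edi=2+2=4
cmp edi, 16  (cmp 4,16)
jl top: taken
imul edx, 15 → edx=4*15=60
and edx, 6 → edx=60&6=4
and edx, 127 → edx=4&127=4
add edi, 2 → edi=4+2=6
cmp edi, 16  (cmp 6,16)
jl top: taken
imul edx, 15 → edx=4*15=60
and edx, 6 → edx=60&6=4
and edx, 127 → edx=4&127=4
add edi, 2 → edi=6+2=8
cmp edi, 16  (cmp 8,16)
jl top: taken
imul edx, 15 → edx=4*15=60
and edx, 6 → edx=60&6=4
and edx, 127 → edx=4&127=4
add edi, 2 → edi=8+2=10
cmp edi, 16  (cmp 10,16)
jl top: taken
imul edx, 15 → edx=4*15=60
and edx, 6 → edx=60&6=4
and edx, 127 → edx=4&127=4
add edi, 2 → edi=10+2=12
cmp edi, 16  (cmp 12,16)
jl top: taken
imul edx, 15 → edx=4*15=60
and edx, 6 → edx=60&6=4
and edx, 127 → edx=4&127=4
add edi, 2 → edi=12+2=14
cmp edi, 16  (cmp 14,16)
jl top: taken
imul edx, 15 → edx=4*15=60
and edx, 6 → edx=60&6=4
and edx, 127 → edx=4&127=4
add edi, 2 → edi=14+2=16
cmp edi, 16  (cmp 16,16)
jl top: not taken
halt.

4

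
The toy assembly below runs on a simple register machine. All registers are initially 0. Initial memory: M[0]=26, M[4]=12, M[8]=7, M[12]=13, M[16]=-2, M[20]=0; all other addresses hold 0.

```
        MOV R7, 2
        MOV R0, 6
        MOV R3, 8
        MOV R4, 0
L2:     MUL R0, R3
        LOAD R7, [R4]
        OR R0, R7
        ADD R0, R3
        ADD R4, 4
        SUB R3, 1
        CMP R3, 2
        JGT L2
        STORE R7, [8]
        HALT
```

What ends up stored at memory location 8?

after MOV R7, 2: R7=2
after MOV R0, 6: R0=6
after MOV R3, 8: R3=8
after MOV R4, 0: R4=0
after MUL R0, R3: R0=6*8=48
after LOAD R7, [R4]: R7=M[0]=26
after OR R0, R7: R0=48|26=58
after ADD R0, R3: R0=58+8=66
after ADD R4, 4: R4=0+4=4
after SUB R3, 1: R3=8-1=7
CMP R3, 2  (cmp 7,2)
JGT L2: taken
after MUL R0, R3: R0=66*7=462
after LOAD R7, [R4]: R7=M[4]=12
after OR R0, R7: R0=462|12=462
after ADD R0, R3: R0=462+7=469
after ADD R4, 4: R4=4+4=8
after SUB R3, 1: R3=7-1=6
CMP R3, 2  (cmp 6,2)
JGT L2: taken
after MUL R0, R3: R0=469*6=2814
after LOAD R7, [R4]: R7=M[8]=7
after OR R0, R7: R0=2814|7=2815
after ADD R0, R3: R0=2815+6=2821
after ADD R4, 4: R4=8+4=12
after SUB R3, 1: R3=6-1=5
CMP R3, 2  (cmp 5,2)
JGT L2: taken
after MUL R0, R3: R0=2821*5=14105
after LOAD R7, [R4]: R7=M[12]=13
after OR R0, R7: R0=14105|13=14109
after ADD R0, R3: R0=14109+5=14114
after ADD R4, 4: R4=12+4=16
after SUB R3, 1: R3=5-1=4
CMP R3, 2  (cmp 4,2)
JGT L2: taken
after MUL R0, R3: R0=14114*4=56456
after LOAD R7, [R4]: R7=M[16]=-2
after OR R0, R7: R0=56456|(-2)=-2
after ADD R0, R3: R0=(-2)+4=2
after ADD R4, 4: R4=16+4=20
after SUB R3, 1: R3=4-1=3
CMP R3, 2  (cmp 3,2)
JGT L2: taken
after MUL R0, R3: R0=2*3=6
after LOAD R7, [R4]: R7=M[20]=0
after OR R0, R7: R0=6|0=6
after ADD R0, R3: R0=6+3=9
after ADD R4, 4: R4=20+4=24
after SUB R3, 1: R3=3-1=2
CMP R3, 2  (cmp 2,2)
JGT L2: not taken
STORE R7, [8] → M[8]=0
halt.

0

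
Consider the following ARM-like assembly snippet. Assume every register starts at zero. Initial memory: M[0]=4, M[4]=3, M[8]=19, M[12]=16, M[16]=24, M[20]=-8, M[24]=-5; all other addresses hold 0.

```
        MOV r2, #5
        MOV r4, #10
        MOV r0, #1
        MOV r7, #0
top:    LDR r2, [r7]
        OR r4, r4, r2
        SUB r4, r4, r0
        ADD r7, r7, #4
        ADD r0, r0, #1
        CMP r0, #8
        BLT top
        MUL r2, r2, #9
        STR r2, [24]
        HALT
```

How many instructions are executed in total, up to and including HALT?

MOV r2, #5 → r2=5
MOV r4, #10 → r4=10
MOV r0, #1 → r0=1
MOV r7, #0 → r7=0
LDR r2, [r7] → r2=M[0]=4
OR r4, r4, r2 → r4=10|4=14
SUB r4, r4, r0 → r4=14-1=13
ADD r7, r7, #4 → r7=0+4=4
ADD r0, r0, #1 → r0=1+1=2
CMP r0, #8  (cmp 2,8)
BLT top: taken
LDR r2, [r7] → r2=M[4]=3
OR r4, r4, r2 → r4=13|3=15
SUB r4, r4, r0 → r4=15-2=13
ADD r7, r7, #4 → r7=4+4=8
ADD r0, r0, #1 → r0=2+1=3
CMP r0, #8  (cmp 3,8)
BLT top: taken
LDR r2, [r7] → r2=M[8]=19
OR r4, r4, r2 → r4=13|19=31
SUB r4, r4, r0 → r4=31-3=28
ADD r7, r7, #4 → r7=8+4=12
ADD r0, r0, #1 → r0=3+1=4
CMP r0, #8  (cmp 4,8)
BLT top: taken
LDR r2, [r7] → r2=M[12]=16
OR r4, r4, r2 → r4=28|16=28
SUB r4, r4, r0 → r4=28-4=24
ADD r7, r7, #4 → r7=12+4=16
ADD r0, r0, #1 → r0=4+1=5
CMP r0, #8  (cmp 5,8)
BLT top: taken
LDR r2, [r7] → r2=M[16]=24
OR r4, r4, r2 → r4=24|24=24
SUB r4, r4, r0 → r4=24-5=19
ADD r7, r7, #4 → r7=16+4=20
ADD r0, r0, #1 → r0=5+1=6
CMP r0, #8  (cmp 6,8)
BLT top: taken
LDR r2, [r7] → r2=M[20]=-8
OR r4, r4, r2 → r4=19|(-8)=-5
SUB r4, r4, r0 → r4=(-5)-6=-11
ADD r7, r7, #4 → r7=20+4=24
ADD r0, r0, #1 → r0=6+1=7
CMP r0, #8  (cmp 7,8)
BLT top: taken
LDR r2, [r7] → r2=M[24]=-5
OR r4, r4, r2 → r4=(-11)|(-5)=-1
SUB r4, r4, r0 → r4=(-1)-7=-8
ADD r7, r7, #4 → r7=24+4=28
ADD r0, r0, #1 → r0=7+1=8
CMP r0, #8  (cmp 8,8)
BLT top: not taken
MUL r2, r2, #9 → r2=(-5)*9=-45
STR r2, [24] → M[24]=-45
halt.
Total executed instructions: 56.

56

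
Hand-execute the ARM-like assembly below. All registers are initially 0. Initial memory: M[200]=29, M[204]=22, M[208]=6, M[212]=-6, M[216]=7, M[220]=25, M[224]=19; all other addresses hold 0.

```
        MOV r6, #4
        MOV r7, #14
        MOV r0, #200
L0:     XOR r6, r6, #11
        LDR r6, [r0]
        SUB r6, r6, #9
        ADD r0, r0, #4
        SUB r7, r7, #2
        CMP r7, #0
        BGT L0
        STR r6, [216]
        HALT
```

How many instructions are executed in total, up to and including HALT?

after MOV r6, #4: r6=4
after MOV r7, #14: r7=14
after MOV r0, #200: r0=200
after XOR r6, r6, #11: r6=4^11=15
after LDR r6, [r0]: r6=M[200]=29
after SUB r6, r6, #9: r6=29-9=20
after ADD r0, r0, #4: r0=200+4=204
after SUB r7, r7, #2: r7=14-2=12
CMP r7, #0  (cmp 12,0)
BGT L0: taken
after XOR r6, r6, #11: r6=20^11=31
after LDR r6, [r0]: r6=M[204]=22
after SUB r6, r6, #9: r6=22-9=13
after ADD r0, r0, #4: r0=204+4=208
after SUB r7, r7, #2: r7=12-2=10
CMP r7, #0  (cmp 10,0)
BGT L0: taken
after XOR r6, r6, #11: r6=13^11=6
after LDR r6, [r0]: r6=M[208]=6
after SUB r6, r6, #9: r6=6-9=-3
after ADD r0, r0, #4: r0=208+4=212
after SUB r7, r7, #2: r7=10-2=8
CMP r7, #0  (cmp 8,0)
BGT L0: taken
after XOR r6, r6, #11: r6=(-3)^11=-10
after LDR r6, [r0]: r6=M[212]=-6
after SUB r6, r6, #9: r6=(-6)-9=-15
after ADD r0, r0, #4: r0=212+4=216
after SUB r7, r7, #2: r7=8-2=6
CMP r7, #0  (cmp 6,0)
BGT L0: taken
after XOR r6, r6, #11: r6=(-15)^11=-6
after LDR r6, [r0]: r6=M[216]=7
after SUB r6, r6, #9: r6=7-9=-2
after ADD r0, r0, #4: r0=216+4=220
after SUB r7, r7, #2: r7=6-2=4
CMP r7, #0  (cmp 4,0)
BGT L0: taken
after XOR r6, r6, #11: r6=(-2)^11=-11
after LDR r6, [r0]: r6=M[220]=25
after SUB r6, r6, #9: r6=25-9=16
after ADD r0, r0, #4: r0=220+4=224
after SUB r7, r7, #2: r7=4-2=2
CMP r7, #0  (cmp 2,0)
BGT L0: taken
after XOR r6, r6, #11: r6=16^11=27
after LDR r6, [r0]: r6=M[224]=19
after SUB r6, r6, #9: r6=19-9=10
after ADD r0, r0, #4: r0=224+4=228
after SUB r7, r7, #2: r7=2-2=0
CMP r7, #0  (cmp 0,0)
BGT L0: not taken
STR r6, [216] → M[216]=10
halt.
Total executed instructions: 54.

54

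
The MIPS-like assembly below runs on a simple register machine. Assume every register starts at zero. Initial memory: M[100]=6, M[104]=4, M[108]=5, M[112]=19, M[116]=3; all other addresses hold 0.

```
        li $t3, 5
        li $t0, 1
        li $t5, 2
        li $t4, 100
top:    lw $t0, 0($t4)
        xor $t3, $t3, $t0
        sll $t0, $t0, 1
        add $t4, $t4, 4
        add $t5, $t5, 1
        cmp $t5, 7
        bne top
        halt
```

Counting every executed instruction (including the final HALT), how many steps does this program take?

after li $t3, 5: $t3=5
after li $t0, 1: $t0=1
after li $t5, 2: $t5=2
after li $t4, 100: $t4=100
after lw $t0, 0($t4): $t0=M[100]=6
after xor $t3, $t3, $t0: $t3=5^6=3
after sll $t0, $t0, 1: $t0=6<<1=12
after add $t4, $t4, 4: $t4=100+4=104
after add $t5, $t5, 1: $t5=2+1=3
cmp $t5, 7  (cmp 3,7)
bne top: taken
after lw $t0, 0($t4): $t0=M[104]=4
after xor $t3, $t3, $t0: $t3=3^4=7
after sll $t0, $t0, 1: $t0=4<<1=8
after add $t4, $t4, 4: $t4=104+4=108
after add $t5, $t5, 1: $t5=3+1=4
cmp $t5, 7  (cmp 4,7)
bne top: taken
after lw $t0, 0($t4): $t0=M[108]=5
after xor $t3, $t3, $t0: $t3=7^5=2
after sll $t0, $t0, 1: $t0=5<<1=10
after add $t4, $t4, 4: $t4=108+4=112
after add $t5, $t5, 1: $t5=4+1=5
cmp $t5, 7  (cmp 5,7)
bne top: taken
after lw $t0, 0($t4): $t0=M[112]=19
after xor $t3, $t3, $t0: $t3=2^19=17
after sll $t0, $t0, 1: $t0=19<<1=38
after add $t4, $t4, 4: $t4=112+4=116
after add $t5, $t5, 1: $t5=5+1=6
cmp $t5, 7  (cmp 6,7)
bne top: taken
after lw $t0, 0($t4): $t0=M[116]=3
after xor $t3, $t3, $t0: $t3=17^3=18
after sll $t0, $t0, 1: $t0=3<<1=6
after add $t4, $t4, 4: $t4=116+4=120
after add $t5, $t5, 1: $t5=6+1=7
cmp $t5, 7  (cmp 7,7)
bne top: not taken
halt.
Total executed instructions: 40.

40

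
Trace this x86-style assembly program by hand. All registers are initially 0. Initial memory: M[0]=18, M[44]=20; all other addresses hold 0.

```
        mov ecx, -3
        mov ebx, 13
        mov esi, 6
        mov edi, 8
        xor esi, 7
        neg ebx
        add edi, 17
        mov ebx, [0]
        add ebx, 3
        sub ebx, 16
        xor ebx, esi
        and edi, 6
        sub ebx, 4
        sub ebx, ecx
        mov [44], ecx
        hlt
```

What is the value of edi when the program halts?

0

ecx=-3
ebx=13
esi=6
edi=8
esi=6^7=1
ebx=-(13)=-13
edi=8+17=25
ebx=M[0]=18
ebx=18+3=21
ebx=21-16=5
ebx=5^1=4
edi=25&6=0
ebx=4-4=0
ebx=0-(-3)=3
mov [44], ecx → M[44]=-3
halt.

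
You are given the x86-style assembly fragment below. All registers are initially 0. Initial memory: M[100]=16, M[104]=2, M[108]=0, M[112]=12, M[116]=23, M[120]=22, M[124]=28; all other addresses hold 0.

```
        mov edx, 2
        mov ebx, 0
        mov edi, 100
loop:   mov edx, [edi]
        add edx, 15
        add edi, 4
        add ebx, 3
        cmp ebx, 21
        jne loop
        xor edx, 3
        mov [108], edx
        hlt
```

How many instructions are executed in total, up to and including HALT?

after mov edx, 2: edx=2
after mov ebx, 0: ebx=0
after mov edi, 100: edi=100
after mov edx, [edi]: edx=M[100]=16
after add edx, 15: edx=16+15=31
after add edi, 4: edi=100+4=104
after add ebx, 3: ebx=0+3=3
cmp ebx, 21  (cmp 3,21)
jne loop: taken
after mov edx, [edi]: edx=M[104]=2
after add edx, 15: edx=2+15=17
after add edi, 4: edi=104+4=108
after add ebx, 3: ebx=3+3=6
cmp ebx, 21  (cmp 6,21)
jne loop: taken
after mov edx, [edi]: edx=M[108]=0
after add edx, 15: edx=0+15=15
after add edi, 4: edi=108+4=112
after add ebx, 3: ebx=6+3=9
cmp ebx, 21  (cmp 9,21)
jne loop: taken
after mov edx, [edi]: edx=M[112]=12
after add edx, 15: edx=12+15=27
after add edi, 4: edi=112+4=116
after add ebx, 3: ebx=9+3=12
cmp ebx, 21  (cmp 12,21)
jne loop: taken
after mov edx, [edi]: edx=M[116]=23
after add edx, 15: edx=23+15=38
after add edi, 4: edi=116+4=120
after add ebx, 3: ebx=12+3=15
cmp ebx, 21  (cmp 15,21)
jne loop: taken
after mov edx, [edi]: edx=M[120]=22
after add edx, 15: edx=22+15=37
after add edi, 4: edi=120+4=124
after add ebx, 3: ebx=15+3=18
cmp ebx, 21  (cmp 18,21)
jne loop: taken
after mov edx, [edi]: edx=M[124]=28
after add edx, 15: edx=28+15=43
after add edi, 4: edi=124+4=128
after add ebx, 3: ebx=18+3=21
cmp ebx, 21  (cmp 21,21)
jne loop: not taken
after xor edx, 3: edx=43^3=40
mov [108], edx → M[108]=40
halt.
Total executed instructions: 48.

48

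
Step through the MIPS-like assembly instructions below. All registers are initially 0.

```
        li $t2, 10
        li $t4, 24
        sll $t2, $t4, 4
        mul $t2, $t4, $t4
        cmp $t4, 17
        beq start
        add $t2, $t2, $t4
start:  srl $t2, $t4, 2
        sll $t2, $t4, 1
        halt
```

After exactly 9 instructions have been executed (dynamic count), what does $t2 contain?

after li $t2, 10: $t2=10
after li $t4, 24: $t4=24
after sll $t2, $t4, 4: $t2=24<<4=384
after mul $t2, $t4, $t4: $t2=24*24=576
cmp $t4, 17  (cmp 24,17)
beq start: not taken
after add $t2, $t2, $t4: $t2=576+24=600
after srl $t2, $t4, 2: $t2=24>>2=6
after sll $t2, $t4, 1: $t2=24<<1=48
After step 9: $t2 = 48.

48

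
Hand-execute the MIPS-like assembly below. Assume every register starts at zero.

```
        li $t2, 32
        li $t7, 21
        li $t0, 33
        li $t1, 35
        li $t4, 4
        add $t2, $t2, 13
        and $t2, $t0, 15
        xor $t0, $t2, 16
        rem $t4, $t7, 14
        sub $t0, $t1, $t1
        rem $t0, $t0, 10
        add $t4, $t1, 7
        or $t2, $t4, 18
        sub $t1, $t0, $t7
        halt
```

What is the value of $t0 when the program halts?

0

li $t2, 32 → $t2=32
li $t7, 21 → $t7=21
li $t0, 33 → $t0=33
li $t1, 35 → $t1=35
li $t4, 4 → $t4=4
add $t2, $t2, 13 → $t2=32+13=45
and $t2, $t0, 15 → $t2=33&15=1
xor $t0, $t2, 16 → $t0=1^16=17
rem $t4, $t7, 14 → $t4=21%14=7
sub $t0, $t1, $t1 → $t0=35-35=0
rem $t0, $t0, 10 → $t0=0%10=0
add $t4, $t1, 7 → $t4=35+7=42
or $t2, $t4, 18 → $t2=42|18=58
sub $t1, $t0, $t7 → $t1=0-21=-21
halt.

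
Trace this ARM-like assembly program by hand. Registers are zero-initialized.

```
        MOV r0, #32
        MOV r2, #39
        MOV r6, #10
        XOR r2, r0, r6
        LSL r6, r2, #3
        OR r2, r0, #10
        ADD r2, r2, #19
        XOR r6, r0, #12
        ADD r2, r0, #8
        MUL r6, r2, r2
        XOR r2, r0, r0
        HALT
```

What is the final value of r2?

after MOV r0, #32: r0=32
after MOV r2, #39: r2=39
after MOV r6, #10: r6=10
after XOR r2, r0, r6: r2=32^10=42
after LSL r6, r2, #3: r6=42<<3=336
after OR r2, r0, #10: r2=32|10=42
after ADD r2, r2, #19: r2=42+19=61
after XOR r6, r0, #12: r6=32^12=44
after ADD r2, r0, #8: r2=32+8=40
after MUL r6, r2, r2: r6=40*40=1600
after XOR r2, r0, r0: r2=32^32=0
halt.

0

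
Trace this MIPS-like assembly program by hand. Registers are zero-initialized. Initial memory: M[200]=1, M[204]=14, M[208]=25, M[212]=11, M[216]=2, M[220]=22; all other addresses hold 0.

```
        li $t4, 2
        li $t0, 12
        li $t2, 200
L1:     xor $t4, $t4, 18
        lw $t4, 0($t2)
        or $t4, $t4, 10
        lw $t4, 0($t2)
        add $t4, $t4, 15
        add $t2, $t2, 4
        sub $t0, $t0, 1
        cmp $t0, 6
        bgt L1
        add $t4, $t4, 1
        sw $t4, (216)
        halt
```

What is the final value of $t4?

after li $t4, 2: $t4=2
after li $t0, 12: $t0=12
after li $t2, 200: $t2=200
after xor $t4, $t4, 18: $t4=2^18=16
after lw $t4, 0($t2): $t4=M[200]=1
after or $t4, $t4, 10: $t4=1|10=11
after lw $t4, 0($t2): $t4=M[200]=1
after add $t4, $t4, 15: $t4=1+15=16
after add $t2, $t2, 4: $t2=200+4=204
after sub $t0, $t0, 1: $t0=12-1=11
cmp $t0, 6  (cmp 11,6)
bgt L1: taken
after xor $t4, $t4, 18: $t4=16^18=2
after lw $t4, 0($t2): $t4=M[204]=14
after or $t4, $t4, 10: $t4=14|10=14
after lw $t4, 0($t2): $t4=M[204]=14
after add $t4, $t4, 15: $t4=14+15=29
after add $t2, $t2, 4: $t2=204+4=208
after sub $t0, $t0, 1: $t0=11-1=10
cmp $t0, 6  (cmp 10,6)
bgt L1: taken
after xor $t4, $t4, 18: $t4=29^18=15
after lw $t4, 0($t2): $t4=M[208]=25
after or $t4, $t4, 10: $t4=25|10=27
after lw $t4, 0($t2): $t4=M[208]=25
after add $t4, $t4, 15: $t4=25+15=40
after add $t2, $t2, 4: $t2=208+4=212
after sub $t0, $t0, 1: $t0=10-1=9
cmp $t0, 6  (cmp 9,6)
bgt L1: taken
after xor $t4, $t4, 18: $t4=40^18=58
after lw $t4, 0($t2): $t4=M[212]=11
after or $t4, $t4, 10: $t4=11|10=11
after lw $t4, 0($t2): $t4=M[212]=11
after add $t4, $t4, 15: $t4=11+15=26
after add $t2, $t2, 4: $t2=212+4=216
after sub $t0, $t0, 1: $t0=9-1=8
cmp $t0, 6  (cmp 8,6)
bgt L1: taken
after xor $t4, $t4, 18: $t4=26^18=8
after lw $t4, 0($t2): $t4=M[216]=2
after or $t4, $t4, 10: $t4=2|10=10
after lw $t4, 0($t2): $t4=M[216]=2
after add $t4, $t4, 15: $t4=2+15=17
after add $t2, $t2, 4: $t2=216+4=220
after sub $t0, $t0, 1: $t0=8-1=7
cmp $t0, 6  (cmp 7,6)
bgt L1: taken
after xor $t4, $t4, 18: $t4=17^18=3
after lw $t4, 0($t2): $t4=M[220]=22
after or $t4, $t4, 10: $t4=22|10=30
after lw $t4, 0($t2): $t4=M[220]=22
after add $t4, $t4, 15: $t4=22+15=37
after add $t2, $t2, 4: $t2=220+4=224
after sub $t0, $t0, 1: $t0=7-1=6
cmp $t0, 6  (cmp 6,6)
bgt L1: not taken
after add $t4, $t4, 1: $t4=37+1=38
sw $t4, (216) → M[216]=38
halt.

38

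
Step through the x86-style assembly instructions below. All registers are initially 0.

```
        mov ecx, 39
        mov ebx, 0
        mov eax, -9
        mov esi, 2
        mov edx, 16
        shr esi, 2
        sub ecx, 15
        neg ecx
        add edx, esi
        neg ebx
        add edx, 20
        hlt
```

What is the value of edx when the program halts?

after mov ecx, 39: ecx=39
after mov ebx, 0: ebx=0
after mov eax, -9: eax=-9
after mov esi, 2: esi=2
after mov edx, 16: edx=16
after shr esi, 2: esi=2>>2=0
after sub ecx, 15: ecx=39-15=24
after neg ecx: ecx=-(24)=-24
after add edx, esi: edx=16+0=16
after neg ebx: ebx=-(0)=0
after add edx, 20: edx=16+20=36
halt.

36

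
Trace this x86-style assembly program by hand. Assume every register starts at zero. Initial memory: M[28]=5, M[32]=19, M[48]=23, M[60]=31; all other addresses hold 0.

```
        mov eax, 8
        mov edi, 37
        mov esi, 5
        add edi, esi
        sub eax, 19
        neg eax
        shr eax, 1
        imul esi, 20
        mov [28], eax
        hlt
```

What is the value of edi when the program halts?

42

eax=8
edi=37
esi=5
edi=37+5=42
eax=8-19=-11
eax=-(-11)=11
eax=11>>1=5
esi=5*20=100
mov [28], eax → M[28]=5
halt.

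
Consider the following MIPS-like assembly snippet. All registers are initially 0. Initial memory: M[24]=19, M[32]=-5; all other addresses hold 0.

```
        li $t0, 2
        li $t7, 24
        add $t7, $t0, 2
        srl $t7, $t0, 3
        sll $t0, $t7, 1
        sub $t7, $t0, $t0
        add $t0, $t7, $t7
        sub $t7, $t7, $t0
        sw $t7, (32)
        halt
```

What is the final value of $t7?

0

$t0=2
$t7=24
$t7=2+2=4
$t7=2>>3=0
$t0=0<<1=0
$t7=0-0=0
$t0=0+0=0
$t7=0-0=0
sw $t7, (32) → M[32]=0
halt.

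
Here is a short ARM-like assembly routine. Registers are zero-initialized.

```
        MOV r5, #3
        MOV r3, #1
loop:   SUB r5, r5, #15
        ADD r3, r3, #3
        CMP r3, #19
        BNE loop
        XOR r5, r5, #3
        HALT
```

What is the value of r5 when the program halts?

-86

MOV r5, #3 → r5=3
MOV r3, #1 → r3=1
SUB r5, r5, #15 → r5=3-15=-12
ADD r3, r3, #3 → r3=1+3=4
CMP r3, #19  (cmp 4,19)
BNE loop: taken
SUB r5, r5, #15 → r5=(-12)-15=-27
ADD r3, r3, #3 → r3=4+3=7
CMP r3, #19  (cmp 7,19)
BNE loop: taken
SUB r5, r5, #15 → r5=(-27)-15=-42
ADD r3, r3, #3 → r3=7+3=10
CMP r3, #19  (cmp 10,19)
BNE loop: taken
SUB r5, r5, #15 → r5=(-42)-15=-57
ADD r3, r3, #3 → r3=10+3=13
CMP r3, #19  (cmp 13,19)
BNE loop: taken
SUB r5, r5, #15 → r5=(-57)-15=-72
ADD r3, r3, #3 → r3=13+3=16
CMP r3, #19  (cmp 16,19)
BNE loop: taken
SUB r5, r5, #15 → r5=(-72)-15=-87
ADD r3, r3, #3 → r3=16+3=19
CMP r3, #19  (cmp 19,19)
BNE loop: not taken
XOR r5, r5, #3 → r5=(-87)^3=-86
halt.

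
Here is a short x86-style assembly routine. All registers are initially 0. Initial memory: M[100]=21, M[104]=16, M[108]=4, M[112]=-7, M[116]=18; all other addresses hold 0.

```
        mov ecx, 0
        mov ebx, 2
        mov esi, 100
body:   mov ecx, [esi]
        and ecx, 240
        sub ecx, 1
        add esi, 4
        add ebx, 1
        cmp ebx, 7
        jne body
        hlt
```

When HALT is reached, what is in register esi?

ecx=0
ebx=2
esi=100
ecx=M[100]=21
ecx=21&240=16
ecx=16-1=15
esi=100+4=104
ebx=2+1=3
cmp ebx, 7  (cmp 3,7)
jne body: taken
ecx=M[104]=16
ecx=16&240=16
ecx=16-1=15
esi=104+4=108
ebx=3+1=4
cmp ebx, 7  (cmp 4,7)
jne body: taken
ecx=M[108]=4
ecx=4&240=0
ecx=0-1=-1
esi=108+4=112
ebx=4+1=5
cmp ebx, 7  (cmp 5,7)
jne body: taken
ecx=M[112]=-7
ecx=(-7)&240=240
ecx=240-1=239
esi=112+4=116
ebx=5+1=6
cmp ebx, 7  (cmp 6,7)
jne body: taken
ecx=M[116]=18
ecx=18&240=16
ecx=16-1=15
esi=116+4=120
ebx=6+1=7
cmp ebx, 7  (cmp 7,7)
jne body: not taken
halt.

120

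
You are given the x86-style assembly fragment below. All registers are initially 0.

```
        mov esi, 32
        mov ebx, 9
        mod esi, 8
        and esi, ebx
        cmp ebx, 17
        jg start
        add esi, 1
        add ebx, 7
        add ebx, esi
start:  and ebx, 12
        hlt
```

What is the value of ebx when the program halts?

0

mov esi, 32 → esi=32
mov ebx, 9 → ebx=9
mod esi, 8 → esi=32%8=0
and esi, ebx → esi=0&9=0
cmp ebx, 17  (cmp 9,17)
jg start: not taken
add esi, 1 → esi=0+1=1
add ebx, 7 → ebx=9+7=16
add ebx, esi → ebx=16+1=17
and ebx, 12 → ebx=17&12=0
halt.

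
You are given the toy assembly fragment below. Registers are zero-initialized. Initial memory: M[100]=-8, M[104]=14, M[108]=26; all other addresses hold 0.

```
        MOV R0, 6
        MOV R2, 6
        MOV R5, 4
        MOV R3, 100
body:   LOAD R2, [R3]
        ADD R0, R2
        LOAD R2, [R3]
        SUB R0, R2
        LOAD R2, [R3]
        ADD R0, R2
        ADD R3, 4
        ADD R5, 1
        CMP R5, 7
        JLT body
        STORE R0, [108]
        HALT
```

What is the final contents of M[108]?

R0=6
R2=6
R5=4
R3=100
R2=M[100]=-8
R0=6+(-8)=-2
R2=M[100]=-8
R0=(-2)-(-8)=6
R2=M[100]=-8
R0=6+(-8)=-2
R3=100+4=104
R5=4+1=5
CMP R5, 7  (cmp 5,7)
JLT body: taken
R2=M[104]=14
R0=(-2)+14=12
R2=M[104]=14
R0=12-14=-2
R2=M[104]=14
R0=(-2)+14=12
R3=104+4=108
R5=5+1=6
CMP R5, 7  (cmp 6,7)
JLT body: taken
R2=M[108]=26
R0=12+26=38
R2=M[108]=26
R0=38-26=12
R2=M[108]=26
R0=12+26=38
R3=108+4=112
R5=6+1=7
CMP R5, 7  (cmp 7,7)
JLT body: not taken
STORE R0, [108] → M[108]=38
halt.

38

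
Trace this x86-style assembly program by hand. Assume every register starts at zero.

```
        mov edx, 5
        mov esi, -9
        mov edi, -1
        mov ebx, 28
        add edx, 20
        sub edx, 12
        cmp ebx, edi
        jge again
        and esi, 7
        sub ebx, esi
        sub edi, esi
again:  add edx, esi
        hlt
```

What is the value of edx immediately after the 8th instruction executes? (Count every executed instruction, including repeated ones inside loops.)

mov edx, 5 → edx=5
mov esi, -9 → esi=-9
mov edi, -1 → edi=-1
mov ebx, 28 → ebx=28
add edx, 20 → edx=5+20=25
sub edx, 12 → edx=25-12=13
cmp ebx, edi  (cmp 28,-1)
jge again: taken
After step 8: edx = 13.

13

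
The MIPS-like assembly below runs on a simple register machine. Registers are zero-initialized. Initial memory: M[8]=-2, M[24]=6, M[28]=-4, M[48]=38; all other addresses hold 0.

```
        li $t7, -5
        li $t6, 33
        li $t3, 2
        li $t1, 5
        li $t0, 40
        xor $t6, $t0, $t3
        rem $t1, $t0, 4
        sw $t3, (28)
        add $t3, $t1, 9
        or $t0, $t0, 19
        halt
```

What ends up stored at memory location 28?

2

after li $t7, -5: $t7=-5
after li $t6, 33: $t6=33
after li $t3, 2: $t3=2
after li $t1, 5: $t1=5
after li $t0, 40: $t0=40
after xor $t6, $t0, $t3: $t6=40^2=42
after rem $t1, $t0, 4: $t1=40%4=0
sw $t3, (28) → M[28]=2
after add $t3, $t1, 9: $t3=0+9=9
after or $t0, $t0, 19: $t0=40|19=59
halt.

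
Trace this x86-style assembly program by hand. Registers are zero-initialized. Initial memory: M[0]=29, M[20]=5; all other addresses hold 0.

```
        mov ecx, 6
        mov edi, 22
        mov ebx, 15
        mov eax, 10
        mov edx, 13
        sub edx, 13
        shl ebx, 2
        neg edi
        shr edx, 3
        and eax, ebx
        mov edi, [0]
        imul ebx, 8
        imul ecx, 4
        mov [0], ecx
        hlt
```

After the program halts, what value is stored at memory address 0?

24

mov ecx, 6 → ecx=6
mov edi, 22 → edi=22
mov ebx, 15 → ebx=15
mov eax, 10 → eax=10
mov edx, 13 → edx=13
sub edx, 13 → edx=13-13=0
shl ebx, 2 → ebx=15<<2=60
neg edi → edi=-(22)=-22
shr edx, 3 → edx=0>>3=0
and eax, ebx → eax=10&60=8
mov edi, [0] → edi=M[0]=29
imul ebx, 8 → ebx=60*8=480
imul ecx, 4 → ecx=6*4=24
mov [0], ecx → M[0]=24
halt.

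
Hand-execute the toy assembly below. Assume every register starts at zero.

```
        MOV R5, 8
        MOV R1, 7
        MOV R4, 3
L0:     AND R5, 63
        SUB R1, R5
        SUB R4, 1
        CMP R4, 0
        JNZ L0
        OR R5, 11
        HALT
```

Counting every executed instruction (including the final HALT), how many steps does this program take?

20

R5=8
R1=7
R4=3
R5=8&63=8
R1=7-8=-1
R4=3-1=2
CMP R4, 0  (cmp 2,0)
JNZ L0: taken
R5=8&63=8
R1=(-1)-8=-9
R4=2-1=1
CMP R4, 0  (cmp 1,0)
JNZ L0: taken
R5=8&63=8
R1=(-9)-8=-17
R4=1-1=0
CMP R4, 0  (cmp 0,0)
JNZ L0: not taken
R5=8|11=11
halt.
Total executed instructions: 20.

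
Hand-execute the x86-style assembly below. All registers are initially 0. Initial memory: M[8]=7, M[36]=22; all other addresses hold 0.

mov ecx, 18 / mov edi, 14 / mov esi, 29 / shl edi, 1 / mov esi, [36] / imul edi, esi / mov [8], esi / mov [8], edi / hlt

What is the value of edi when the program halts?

616

after mov ecx, 18: ecx=18
after mov edi, 14: edi=14
after mov esi, 29: esi=29
after shl edi, 1: edi=14<<1=28
after mov esi, [36]: esi=M[36]=22
after imul edi, esi: edi=28*22=616
mov [8], esi → M[8]=22
mov [8], edi → M[8]=616
halt.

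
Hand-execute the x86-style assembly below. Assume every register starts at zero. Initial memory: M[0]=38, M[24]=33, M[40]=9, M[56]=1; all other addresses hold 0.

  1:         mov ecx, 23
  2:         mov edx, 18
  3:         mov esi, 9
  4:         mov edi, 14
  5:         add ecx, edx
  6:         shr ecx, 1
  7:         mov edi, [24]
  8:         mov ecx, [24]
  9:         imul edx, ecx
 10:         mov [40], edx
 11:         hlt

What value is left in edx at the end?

594

after mov ecx, 23: ecx=23
after mov edx, 18: edx=18
after mov esi, 9: esi=9
after mov edi, 14: edi=14
after add ecx, edx: ecx=23+18=41
after shr ecx, 1: ecx=41>>1=20
after mov edi, [24]: edi=M[24]=33
after mov ecx, [24]: ecx=M[24]=33
after imul edx, ecx: edx=18*33=594
mov [40], edx → M[40]=594
halt.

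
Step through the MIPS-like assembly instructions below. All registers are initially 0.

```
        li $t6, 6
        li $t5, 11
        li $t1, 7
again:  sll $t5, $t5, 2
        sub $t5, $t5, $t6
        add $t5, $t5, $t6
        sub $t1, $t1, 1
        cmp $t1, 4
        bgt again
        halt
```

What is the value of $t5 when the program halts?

li $t6, 6 → $t6=6
li $t5, 11 → $t5=11
li $t1, 7 → $t1=7
sll $t5, $t5, 2 → $t5=11<<2=44
sub $t5, $t5, $t6 → $t5=44-6=38
add $t5, $t5, $t6 → $t5=38+6=44
sub $t1, $t1, 1 → $t1=7-1=6
cmp $t1, 4  (cmp 6,4)
bgt again: taken
sll $t5, $t5, 2 → $t5=44<<2=176
sub $t5, $t5, $t6 → $t5=176-6=170
add $t5, $t5, $t6 → $t5=170+6=176
sub $t1, $t1, 1 → $t1=6-1=5
cmp $t1, 4  (cmp 5,4)
bgt again: taken
sll $t5, $t5, 2 → $t5=176<<2=704
sub $t5, $t5, $t6 → $t5=704-6=698
add $t5, $t5, $t6 → $t5=698+6=704
sub $t1, $t1, 1 → $t1=5-1=4
cmp $t1, 4  (cmp 4,4)
bgt again: not taken
halt.

704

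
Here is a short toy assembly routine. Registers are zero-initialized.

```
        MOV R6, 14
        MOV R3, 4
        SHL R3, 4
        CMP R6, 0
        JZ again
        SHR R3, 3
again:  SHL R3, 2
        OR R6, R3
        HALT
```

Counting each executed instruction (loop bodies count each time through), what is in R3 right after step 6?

8

R6=14
R3=4
R3=4<<4=64
CMP R6, 0  (cmp 14,0)
JZ again: not taken
R3=64>>3=8
After step 6: R3 = 8.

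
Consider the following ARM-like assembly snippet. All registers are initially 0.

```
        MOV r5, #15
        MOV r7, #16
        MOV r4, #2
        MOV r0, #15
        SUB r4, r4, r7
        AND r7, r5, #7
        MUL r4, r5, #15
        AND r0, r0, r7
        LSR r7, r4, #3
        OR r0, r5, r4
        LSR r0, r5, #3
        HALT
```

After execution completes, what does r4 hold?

225

after MOV r5, #15: r5=15
after MOV r7, #16: r7=16
after MOV r4, #2: r4=2
after MOV r0, #15: r0=15
after SUB r4, r4, r7: r4=2-16=-14
after AND r7, r5, #7: r7=15&7=7
after MUL r4, r5, #15: r4=15*15=225
after AND r0, r0, r7: r0=15&7=7
after LSR r7, r4, #3: r7=225>>3=28
after OR r0, r5, r4: r0=15|225=239
after LSR r0, r5, #3: r0=15>>3=1
halt.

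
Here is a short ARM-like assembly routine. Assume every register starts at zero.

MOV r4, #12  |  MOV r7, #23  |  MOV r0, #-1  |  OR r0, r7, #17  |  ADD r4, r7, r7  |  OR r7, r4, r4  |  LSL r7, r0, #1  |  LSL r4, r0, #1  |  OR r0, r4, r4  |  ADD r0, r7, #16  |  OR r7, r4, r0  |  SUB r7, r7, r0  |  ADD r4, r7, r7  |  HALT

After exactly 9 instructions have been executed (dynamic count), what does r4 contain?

46

r4=12
r7=23
r0=-1
r0=23|17=23
r4=23+23=46
r7=46|46=46
r7=23<<1=46
r4=23<<1=46
r0=46|46=46
After step 9: r4 = 46.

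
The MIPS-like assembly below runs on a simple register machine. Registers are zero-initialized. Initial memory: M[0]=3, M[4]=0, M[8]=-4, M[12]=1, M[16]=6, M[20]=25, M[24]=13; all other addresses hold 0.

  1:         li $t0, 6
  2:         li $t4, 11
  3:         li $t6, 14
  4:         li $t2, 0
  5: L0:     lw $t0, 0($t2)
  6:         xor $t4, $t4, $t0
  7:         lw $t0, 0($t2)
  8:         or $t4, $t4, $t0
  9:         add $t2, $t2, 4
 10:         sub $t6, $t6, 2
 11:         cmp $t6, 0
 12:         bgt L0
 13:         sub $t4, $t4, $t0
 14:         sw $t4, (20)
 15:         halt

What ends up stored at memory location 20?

-14

$t0=6
$t4=11
$t6=14
$t2=0
$t0=M[0]=3
$t4=11^3=8
$t0=M[0]=3
$t4=8|3=11
$t2=0+4=4
$t6=14-2=12
cmp $t6, 0  (cmp 12,0)
bgt L0: taken
$t0=M[4]=0
$t4=11^0=11
$t0=M[4]=0
$t4=11|0=11
$t2=4+4=8
$t6=12-2=10
cmp $t6, 0  (cmp 10,0)
bgt L0: taken
$t0=M[8]=-4
$t4=11^(-4)=-9
$t0=M[8]=-4
$t4=(-9)|(-4)=-1
$t2=8+4=12
$t6=10-2=8
cmp $t6, 0  (cmp 8,0)
bgt L0: taken
$t0=M[12]=1
$t4=(-1)^1=-2
$t0=M[12]=1
$t4=(-2)|1=-1
$t2=12+4=16
$t6=8-2=6
cmp $t6, 0  (cmp 6,0)
bgt L0: taken
$t0=M[16]=6
$t4=(-1)^6=-7
$t0=M[16]=6
$t4=(-7)|6=-1
$t2=16+4=20
$t6=6-2=4
cmp $t6, 0  (cmp 4,0)
bgt L0: taken
$t0=M[20]=25
$t4=(-1)^25=-26
$t0=M[20]=25
$t4=(-26)|25=-1
$t2=20+4=24
$t6=4-2=2
cmp $t6, 0  (cmp 2,0)
bgt L0: taken
$t0=M[24]=13
$t4=(-1)^13=-14
$t0=M[24]=13
$t4=(-14)|13=-1
$t2=24+4=28
$t6=2-2=0
cmp $t6, 0  (cmp 0,0)
bgt L0: not taken
$t4=(-1)-13=-14
sw $t4, (20) → M[20]=-14
halt.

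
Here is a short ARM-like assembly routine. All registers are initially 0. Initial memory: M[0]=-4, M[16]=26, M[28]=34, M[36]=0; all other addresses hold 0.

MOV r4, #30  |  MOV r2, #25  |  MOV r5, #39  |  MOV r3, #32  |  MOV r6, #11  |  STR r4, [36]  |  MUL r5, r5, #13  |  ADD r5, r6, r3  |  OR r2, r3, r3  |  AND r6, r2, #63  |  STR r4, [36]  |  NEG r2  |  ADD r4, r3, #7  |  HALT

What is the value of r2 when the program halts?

MOV r4, #30 → r4=30
MOV r2, #25 → r2=25
MOV r5, #39 → r5=39
MOV r3, #32 → r3=32
MOV r6, #11 → r6=11
STR r4, [36] → M[36]=30
MUL r5, r5, #13 → r5=39*13=507
ADD r5, r6, r3 → r5=11+32=43
OR r2, r3, r3 → r2=32|32=32
AND r6, r2, #63 → r6=32&63=32
STR r4, [36] → M[36]=30
NEG r2 → r2=-(32)=-32
ADD r4, r3, #7 → r4=32+7=39
halt.

-32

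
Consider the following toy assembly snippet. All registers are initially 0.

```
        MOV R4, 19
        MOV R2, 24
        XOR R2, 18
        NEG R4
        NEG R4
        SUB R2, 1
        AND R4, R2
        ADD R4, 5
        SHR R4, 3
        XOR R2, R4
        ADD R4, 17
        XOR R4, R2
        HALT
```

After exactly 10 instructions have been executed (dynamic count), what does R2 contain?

9

R4=19
R2=24
R2=24^18=10
R4=-(19)=-19
R4=-(-19)=19
R2=10-1=9
R4=19&9=1
R4=1+5=6
R4=6>>3=0
R2=9^0=9
After step 10: R2 = 9.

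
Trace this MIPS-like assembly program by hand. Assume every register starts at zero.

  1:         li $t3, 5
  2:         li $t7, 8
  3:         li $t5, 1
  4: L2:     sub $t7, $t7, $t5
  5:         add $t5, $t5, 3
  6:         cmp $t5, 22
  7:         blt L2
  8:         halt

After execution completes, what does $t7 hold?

li $t3, 5 → $t3=5
li $t7, 8 → $t7=8
li $t5, 1 → $t5=1
sub $t7, $t7, $t5 → $t7=8-1=7
add $t5, $t5, 3 → $t5=1+3=4
cmp $t5, 22  (cmp 4,22)
blt L2: taken
sub $t7, $t7, $t5 → $t7=7-4=3
add $t5, $t5, 3 → $t5=4+3=7
cmp $t5, 22  (cmp 7,22)
blt L2: taken
sub $t7, $t7, $t5 → $t7=3-7=-4
add $t5, $t5, 3 → $t5=7+3=10
cmp $t5, 22  (cmp 10,22)
blt L2: taken
sub $t7, $t7, $t5 → $t7=(-4)-10=-14
add $t5, $t5, 3 → $t5=10+3=13
cmp $t5, 22  (cmp 13,22)
blt L2: taken
sub $t7, $t7, $t5 → $t7=(-14)-13=-27
add $t5, $t5, 3 → $t5=13+3=16
cmp $t5, 22  (cmp 16,22)
blt L2: taken
sub $t7, $t7, $t5 → $t7=(-27)-16=-43
add $t5, $t5, 3 → $t5=16+3=19
cmp $t5, 22  (cmp 19,22)
blt L2: taken
sub $t7, $t7, $t5 → $t7=(-43)-19=-62
add $t5, $t5, 3 → $t5=19+3=22
cmp $t5, 22  (cmp 22,22)
blt L2: not taken
halt.

-62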